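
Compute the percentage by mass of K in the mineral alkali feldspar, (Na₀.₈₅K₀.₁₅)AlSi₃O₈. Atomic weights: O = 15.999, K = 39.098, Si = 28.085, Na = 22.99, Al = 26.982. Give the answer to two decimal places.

Formula mass = 0.85·22.99 + 0.15·39.098 + 1·26.982 + 3·28.085 + 8·15.999 = 264.635 g/mol, of which 5.865 g is K.
So K makes up 5.865/264.635 = 0.0222 of the mass, i.e. 2.22%.

2.22 mass %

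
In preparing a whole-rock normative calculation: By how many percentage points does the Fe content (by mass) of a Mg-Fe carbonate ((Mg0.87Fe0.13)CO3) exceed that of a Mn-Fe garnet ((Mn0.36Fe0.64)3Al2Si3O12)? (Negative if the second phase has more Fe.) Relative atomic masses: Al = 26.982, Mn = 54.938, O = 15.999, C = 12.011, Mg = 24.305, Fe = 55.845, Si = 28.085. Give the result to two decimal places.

-13.37 percentage points

M((Mg0.87Fe0.13)CO3) = 88.413 g/mol, so wt% Fe = 7.260/88.413 × 100 = 8.21%.
M((Mn0.36Fe0.64)3Al2Si3O12) = 496.762 g/mol, so wt% Fe = 107.222/496.762 × 100 = 21.58%.
8.21 − 21.58 = -13.37 pp.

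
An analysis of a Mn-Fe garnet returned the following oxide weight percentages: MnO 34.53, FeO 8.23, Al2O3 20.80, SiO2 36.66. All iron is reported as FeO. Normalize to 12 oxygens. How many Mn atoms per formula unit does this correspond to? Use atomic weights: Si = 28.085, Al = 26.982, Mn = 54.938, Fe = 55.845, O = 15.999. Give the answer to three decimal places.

34.53 wt% MnO ÷ 70.937 g/mol = 0.48677 mol, giving 0.48677 Mn and 0.48677 O.
8.23 wt% FeO ÷ 71.844 g/mol = 0.11455 mol, giving 0.11455 Fe and 0.11455 O.
20.80 wt% Al2O3 ÷ 101.961 g/mol = 0.20400 mol, giving 0.40800 Al and 0.61200 O.
36.66 wt% SiO2 ÷ 60.083 g/mol = 0.61016 mol, giving 0.61016 Si and 1.22032 O.
Oxygen sums to 2.43364; scaling by 12/2.43364 = 4.93089 puts the formula on 12 O.
Mn: 0.48677 × 4.93089 = 2.400 atoms per formula unit.

2.400 Mn apfu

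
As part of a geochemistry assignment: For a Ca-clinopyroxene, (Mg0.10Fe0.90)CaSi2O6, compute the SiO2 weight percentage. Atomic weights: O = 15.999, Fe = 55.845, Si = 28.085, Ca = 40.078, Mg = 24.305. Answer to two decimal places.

Formula mass = 244.933 g/mol.
2 Si → 2.0000 mol SiO2 per formula unit; M(SiO2) = 60.083, so SiO2 mass = 120.166 g.
120.166/244.933 × 100 = 49.06 wt%.

49.06 wt%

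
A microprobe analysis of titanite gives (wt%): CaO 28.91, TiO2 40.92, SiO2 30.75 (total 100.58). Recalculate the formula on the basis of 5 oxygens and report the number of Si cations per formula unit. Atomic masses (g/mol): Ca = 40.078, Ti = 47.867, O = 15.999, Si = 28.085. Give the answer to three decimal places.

CaO (M=56.077): mol = 0.51554; Ca = 0.51554, O = 0.51554.
TiO2 (M=79.865): mol = 0.51236; Ti = 0.51236, O = 1.02472.
SiO2 (M=60.083): mol = 0.51179; Si = 0.51179, O = 1.02358.
ΣO = 2.56384; factor = 5/ΣO = 1.95020.
Si apfu = 0.51179 × 1.95020 = 0.998.

0.998 Si apfu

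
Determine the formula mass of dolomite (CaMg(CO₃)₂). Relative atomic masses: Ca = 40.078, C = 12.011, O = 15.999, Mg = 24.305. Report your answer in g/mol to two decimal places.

184.40 g/mol

Ca: 1 × 40.078 = 40.0780
Mg: 1 × 24.305 = 24.3050
C: 2 × 12.011 = 24.0220
O: 6 × 15.999 = 95.9940
Summing the contributions gives the formula mass.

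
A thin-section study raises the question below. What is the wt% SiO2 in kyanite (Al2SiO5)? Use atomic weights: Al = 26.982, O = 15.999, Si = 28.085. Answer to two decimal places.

Formula mass = 162.044 g/mol.
1 Si → 1.0000 mol SiO2 per formula unit; M(SiO2) = 60.083, so SiO2 mass = 60.083 g.
60.083/162.044 × 100 = 37.08 wt%.

37.08 wt%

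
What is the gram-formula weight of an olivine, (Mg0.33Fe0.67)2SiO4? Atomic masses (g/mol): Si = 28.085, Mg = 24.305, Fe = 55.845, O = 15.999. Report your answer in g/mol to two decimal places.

Mg: 0.66 × 24.305 = 16.0413
Fe: 1.34 × 55.845 = 74.8323
Si: 1 × 28.085 = 28.0850
O: 4 × 15.999 = 63.9960
Summing the contributions gives the formula mass.

182.95 g/mol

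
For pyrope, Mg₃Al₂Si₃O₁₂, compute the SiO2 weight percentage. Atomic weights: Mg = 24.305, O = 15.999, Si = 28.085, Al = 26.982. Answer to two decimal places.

44.71 wt%

Molar mass of Mg₃Al₂Si₃O₁₂ = 3·24.305 + 2·26.982 + 3·28.085 + 12·15.999 = 403.122 g/mol.
Each formula unit contains 3 Si, equivalent to 3/1 = 3.0000 mol SiO2.
M(SiO2) = 1×28.085 + 2×15.999 = 60.083 g/mol.
Mass of SiO2 per formula unit = 3.0000 × 60.083 = 180.249 g.
SiO2 wt% = 180.249 / 403.122 × 100 = 44.71%.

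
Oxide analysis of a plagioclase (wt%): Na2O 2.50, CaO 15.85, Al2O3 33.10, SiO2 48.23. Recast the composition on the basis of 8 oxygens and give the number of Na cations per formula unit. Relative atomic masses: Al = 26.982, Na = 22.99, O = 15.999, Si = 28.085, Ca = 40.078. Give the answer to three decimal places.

Na2O: 2.50/61.979 = 0.04034 mol → 0.08068 mol Na, 0.04034 mol O.
CaO: 15.85/56.077 = 0.28265 mol → 0.28265 mol Ca, 0.28265 mol O.
Al2O3: 33.10/101.961 = 0.32463 mol → 0.64926 mol Al, 0.97389 mol O.
SiO2: 48.23/60.083 = 0.80272 mol → 0.80272 mol Si, 1.60544 mol O.
Total oxygen = 2.90232 mol. Normalization factor = 8/2.90232 = 2.75642.
Na per 8 O = 0.08068 × 2.75642 = 0.222.

0.222 Na apfu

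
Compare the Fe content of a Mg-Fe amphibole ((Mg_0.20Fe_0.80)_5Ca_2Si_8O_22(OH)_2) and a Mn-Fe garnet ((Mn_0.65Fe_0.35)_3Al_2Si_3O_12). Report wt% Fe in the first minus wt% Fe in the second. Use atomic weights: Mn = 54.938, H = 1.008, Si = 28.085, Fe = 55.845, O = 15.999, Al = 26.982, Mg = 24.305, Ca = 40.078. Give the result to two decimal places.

M((Mg_0.20Fe_0.80)_5Ca_2Si_8O_22(OH)_2) = 938.513 g/mol, so wt% Fe = 223.380/938.513 × 100 = 23.80%.
M((Mn_0.65Fe_0.35)_3Al_2Si_3O_12) = 495.973 g/mol, so wt% Fe = 58.637/495.973 × 100 = 11.82%.
23.80 − 11.82 = 11.98 pp.

11.98 percentage points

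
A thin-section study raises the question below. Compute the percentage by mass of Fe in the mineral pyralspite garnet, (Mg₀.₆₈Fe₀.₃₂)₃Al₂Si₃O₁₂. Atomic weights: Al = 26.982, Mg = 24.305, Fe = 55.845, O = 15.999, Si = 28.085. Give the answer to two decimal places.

12.37 weight percent

M((Mg₀.₆₈Fe₀.₃₂)₃Al₂Si₃O₁₂) = 433.400 g/mol.
Fe contributes 0.96 × 55.845 = 53.611 g per mole.
53.611/433.400 = 0.1237 → 12.37%.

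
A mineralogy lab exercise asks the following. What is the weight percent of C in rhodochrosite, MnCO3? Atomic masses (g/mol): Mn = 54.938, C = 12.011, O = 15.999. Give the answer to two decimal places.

10.45 wt%

M(MnCO3) = 114.946 g/mol.
C contributes 1 × 12.011 = 12.011 g per mole.
12.011/114.946 = 0.1045 → 10.45%.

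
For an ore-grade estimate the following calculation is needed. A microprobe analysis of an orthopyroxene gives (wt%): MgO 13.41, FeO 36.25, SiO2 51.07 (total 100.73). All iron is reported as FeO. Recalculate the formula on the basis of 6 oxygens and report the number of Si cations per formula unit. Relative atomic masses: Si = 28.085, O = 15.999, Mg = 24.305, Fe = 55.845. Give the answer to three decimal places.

MgO: 13.41/40.304 = 0.33272 mol → 0.33272 mol Mg, 0.33272 mol O.
FeO: 36.25/71.844 = 0.50457 mol → 0.50457 mol Fe, 0.50457 mol O.
SiO2: 51.07/60.083 = 0.84999 mol → 0.84999 mol Si, 1.69998 mol O.
Total oxygen = 2.53727 mol. Normalization factor = 6/2.53727 = 2.36475.
Si per 6 O = 0.84999 × 2.36475 = 2.010.

2.010 Si apfu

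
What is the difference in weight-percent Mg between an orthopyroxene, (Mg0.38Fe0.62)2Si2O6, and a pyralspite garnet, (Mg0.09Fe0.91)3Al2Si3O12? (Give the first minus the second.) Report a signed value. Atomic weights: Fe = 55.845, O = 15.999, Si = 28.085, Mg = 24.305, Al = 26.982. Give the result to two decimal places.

6.36 percentage points

First mineral: 18.472 g Mg in 239.884 g formula = 7.70 wt% Mg.
Second mineral: 6.562 g Mg in 489.226 g formula = 1.34 wt% Mg.
7.70% − 1.34% gives a difference of 6.36 percentage points.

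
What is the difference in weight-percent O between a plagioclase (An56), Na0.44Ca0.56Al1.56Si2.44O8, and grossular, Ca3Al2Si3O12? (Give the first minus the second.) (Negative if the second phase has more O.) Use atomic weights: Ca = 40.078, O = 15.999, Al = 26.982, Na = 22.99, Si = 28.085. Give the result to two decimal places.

First mineral: 127.992 g O in 271.171 g formula = 47.20 wt% O.
Second mineral: 191.988 g O in 450.441 g formula = 42.62 wt% O.
47.20% − 42.62% gives a difference of 4.58 percentage points.

4.58 percentage points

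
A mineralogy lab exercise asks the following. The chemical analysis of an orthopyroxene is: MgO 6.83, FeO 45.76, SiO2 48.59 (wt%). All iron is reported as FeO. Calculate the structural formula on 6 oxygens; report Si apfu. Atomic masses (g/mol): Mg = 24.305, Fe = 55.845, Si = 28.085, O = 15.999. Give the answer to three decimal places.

2.002 Si apfu

6.83 wt% MgO ÷ 40.304 g/mol = 0.16946 mol, giving 0.16946 Mg and 0.16946 O.
45.76 wt% FeO ÷ 71.844 g/mol = 0.63694 mol, giving 0.63694 Fe and 0.63694 O.
48.59 wt% SiO2 ÷ 60.083 g/mol = 0.80871 mol, giving 0.80871 Si and 1.61742 O.
Oxygen sums to 2.42382; scaling by 6/2.42382 = 2.47543 puts the formula on 6 O.
Si: 0.80871 × 2.47543 = 2.002 atoms per formula unit.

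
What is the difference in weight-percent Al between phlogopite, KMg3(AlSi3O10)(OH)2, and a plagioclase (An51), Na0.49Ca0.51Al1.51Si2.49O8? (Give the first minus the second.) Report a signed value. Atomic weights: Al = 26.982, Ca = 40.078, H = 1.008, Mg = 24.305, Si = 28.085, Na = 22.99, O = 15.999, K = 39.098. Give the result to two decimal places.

Al in KMg3(AlSi3O10)(OH)2: molar mass 417.254 g/mol; 1×26.982 = 26.982 g → 6.47 wt%.
Al in Na0.49Ca0.51Al1.51Si2.49O8: molar mass 270.371 g/mol; 1.51×26.982 = 40.743 g → 15.07 wt%.
Difference = 6.47 − 15.07 = -8.60 percentage points.

-8.60 percentage points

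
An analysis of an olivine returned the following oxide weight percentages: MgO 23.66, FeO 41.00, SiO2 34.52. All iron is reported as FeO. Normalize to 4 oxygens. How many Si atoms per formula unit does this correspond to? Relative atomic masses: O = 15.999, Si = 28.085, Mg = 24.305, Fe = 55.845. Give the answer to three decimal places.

0.996 Si apfu

MgO: 23.66/40.304 = 0.58704 mol → 0.58704 mol Mg, 0.58704 mol O.
FeO: 41.00/71.844 = 0.57068 mol → 0.57068 mol Fe, 0.57068 mol O.
SiO2: 34.52/60.083 = 0.57454 mol → 0.57454 mol Si, 1.14908 mol O.
Total oxygen = 2.30680 mol. Normalization factor = 4/2.30680 = 1.73400.
Si per 4 O = 0.57454 × 1.73400 = 0.996.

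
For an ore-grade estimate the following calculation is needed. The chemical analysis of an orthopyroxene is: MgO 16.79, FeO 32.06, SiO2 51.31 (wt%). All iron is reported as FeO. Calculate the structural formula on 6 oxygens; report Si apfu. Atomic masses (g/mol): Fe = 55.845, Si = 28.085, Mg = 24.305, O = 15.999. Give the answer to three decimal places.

16.79 wt% MgO ÷ 40.304 g/mol = 0.41658 mol, giving 0.41658 Mg and 0.41658 O.
32.06 wt% FeO ÷ 71.844 g/mol = 0.44624 mol, giving 0.44624 Fe and 0.44624 O.
51.31 wt% SiO2 ÷ 60.083 g/mol = 0.85399 mol, giving 0.85399 Si and 1.70798 O.
Oxygen sums to 2.57080; scaling by 6/2.57080 = 2.33390 puts the formula on 6 O.
Si: 0.85399 × 2.33390 = 1.993 atoms per formula unit.

1.993 Si apfu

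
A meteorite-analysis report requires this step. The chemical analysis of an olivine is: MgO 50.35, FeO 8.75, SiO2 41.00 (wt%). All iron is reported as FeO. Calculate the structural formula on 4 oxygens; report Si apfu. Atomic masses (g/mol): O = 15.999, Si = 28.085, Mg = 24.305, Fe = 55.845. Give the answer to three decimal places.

50.35 wt% MgO ÷ 40.304 g/mol = 1.24926 mol, giving 1.24926 Mg and 1.24926 O.
8.75 wt% FeO ÷ 71.844 g/mol = 0.12179 mol, giving 0.12179 Fe and 0.12179 O.
41.00 wt% SiO2 ÷ 60.083 g/mol = 0.68239 mol, giving 0.68239 Si and 1.36478 O.
Oxygen sums to 2.73583; scaling by 4/2.73583 = 1.46208 puts the formula on 4 O.
Si: 0.68239 × 1.46208 = 0.998 atoms per formula unit.

0.998 Si apfu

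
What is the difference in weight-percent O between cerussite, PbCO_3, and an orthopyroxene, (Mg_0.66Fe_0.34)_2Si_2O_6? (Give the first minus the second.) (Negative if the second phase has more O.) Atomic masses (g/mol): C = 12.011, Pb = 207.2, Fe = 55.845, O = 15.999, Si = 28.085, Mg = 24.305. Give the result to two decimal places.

-25.24 percentage points

M(PbCO_3) = 267.208 g/mol, so wt% O = 47.997/267.208 × 100 = 17.96%.
M((Mg_0.66Fe_0.34)_2Si_2O_6) = 222.221 g/mol, so wt% O = 95.994/222.221 × 100 = 43.20%.
17.96 − 43.20 = -25.24 pp.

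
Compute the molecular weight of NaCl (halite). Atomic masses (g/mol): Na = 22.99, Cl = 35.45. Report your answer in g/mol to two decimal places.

58.44 g/mol

M = 1*22.99 + 1*35.45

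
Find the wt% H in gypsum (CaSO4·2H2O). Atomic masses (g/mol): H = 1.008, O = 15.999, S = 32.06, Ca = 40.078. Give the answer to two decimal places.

2.34 mass %

M(CaSO4·2H2O) = 172.164 g/mol.
H contributes 4 × 1.008 = 4.032 g per mole.
4.032/172.164 = 0.0234 → 2.34%.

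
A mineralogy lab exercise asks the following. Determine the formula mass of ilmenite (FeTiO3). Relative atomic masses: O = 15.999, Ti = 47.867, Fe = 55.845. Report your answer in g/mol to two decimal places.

151.71 g/mol

M = 1·55.845 + 1·47.867 + 3·15.999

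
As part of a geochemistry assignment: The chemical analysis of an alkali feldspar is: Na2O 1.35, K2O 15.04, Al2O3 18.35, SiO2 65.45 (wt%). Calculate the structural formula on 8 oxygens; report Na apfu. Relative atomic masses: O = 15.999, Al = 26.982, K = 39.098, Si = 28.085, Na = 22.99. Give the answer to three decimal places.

0.120 Na apfu

Na2O (M=61.979): mol = 0.02178; Na = 0.04356, O = 0.02178.
K2O (M=94.195): mol = 0.15967; K = 0.31934, O = 0.15967.
Al2O3 (M=101.961): mol = 0.17997; Al = 0.35994, O = 0.53991.
SiO2 (M=60.083): mol = 1.08933; Si = 1.08933, O = 2.17866.
ΣO = 2.90002; factor = 8/ΣO = 2.75860.
Na apfu = 0.04356 × 2.75860 = 0.120.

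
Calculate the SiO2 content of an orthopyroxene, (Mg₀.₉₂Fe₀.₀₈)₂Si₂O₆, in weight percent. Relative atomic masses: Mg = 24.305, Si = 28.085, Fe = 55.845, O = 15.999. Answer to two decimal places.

Molar mass of (Mg₀.₉₂Fe₀.₀₈)₂Si₂O₆ = 1.84·24.305 + 0.16·55.845 + 2·28.085 + 6·15.999 = 205.820 g/mol.
Each formula unit contains 2 Si, equivalent to 2/1 = 2.0000 mol SiO2.
M(SiO2) = 1×28.085 + 2×15.999 = 60.083 g/mol.
Mass of SiO2 per formula unit = 2.0000 × 60.083 = 120.166 g.
SiO2 wt% = 120.166 / 205.820 × 100 = 58.38%.

58.38 wt%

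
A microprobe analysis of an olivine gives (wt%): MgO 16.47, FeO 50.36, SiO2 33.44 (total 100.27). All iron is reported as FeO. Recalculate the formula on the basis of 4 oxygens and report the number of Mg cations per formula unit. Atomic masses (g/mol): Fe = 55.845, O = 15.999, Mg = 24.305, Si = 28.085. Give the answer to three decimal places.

0.735 Mg apfu

16.47 wt% MgO ÷ 40.304 g/mol = 0.40864 mol, giving 0.40864 Mg and 0.40864 O.
50.36 wt% FeO ÷ 71.844 g/mol = 0.70096 mol, giving 0.70096 Fe and 0.70096 O.
33.44 wt% SiO2 ÷ 60.083 g/mol = 0.55656 mol, giving 0.55656 Si and 1.11312 O.
Oxygen sums to 2.22272; scaling by 4/2.22272 = 1.79960 puts the formula on 4 O.
Mg: 0.40864 × 1.79960 = 0.735 atoms per formula unit.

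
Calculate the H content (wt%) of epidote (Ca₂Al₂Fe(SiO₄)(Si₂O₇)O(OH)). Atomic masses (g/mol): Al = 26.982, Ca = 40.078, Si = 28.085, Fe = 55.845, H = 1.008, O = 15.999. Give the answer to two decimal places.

0.21 wt%

Formula mass = 2·40.078 + 2·26.982 + 1·55.845 + 3·28.085 + 13·15.999 + 1·1.008 = 483.215 g/mol, of which 1.008 g is H.
So H makes up 1.008/483.215 = 0.0021 of the mass, i.e. 0.21%.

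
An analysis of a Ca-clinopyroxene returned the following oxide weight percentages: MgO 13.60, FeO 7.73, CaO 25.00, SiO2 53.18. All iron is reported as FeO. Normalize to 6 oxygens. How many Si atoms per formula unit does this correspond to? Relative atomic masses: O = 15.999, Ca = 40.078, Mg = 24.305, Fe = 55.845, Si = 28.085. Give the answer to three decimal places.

MgO: 13.60/40.304 = 0.33744 mol → 0.33744 mol Mg, 0.33744 mol O.
FeO: 7.73/71.844 = 0.10759 mol → 0.10759 mol Fe, 0.10759 mol O.
CaO: 25.00/56.077 = 0.44582 mol → 0.44582 mol Ca, 0.44582 mol O.
SiO2: 53.18/60.083 = 0.88511 mol → 0.88511 mol Si, 1.77022 mol O.
Total oxygen = 2.66107 mol. Normalization factor = 6/2.66107 = 2.25473.
Si per 6 O = 0.88511 × 2.25473 = 1.996.

1.996 Si apfu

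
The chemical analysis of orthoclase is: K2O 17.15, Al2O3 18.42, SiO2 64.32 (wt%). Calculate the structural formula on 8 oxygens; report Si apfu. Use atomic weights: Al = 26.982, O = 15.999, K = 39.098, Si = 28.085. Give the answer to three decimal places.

K2O: 17.15/94.195 = 0.18207 mol → 0.36414 mol K, 0.18207 mol O.
Al2O3: 18.42/101.961 = 0.18066 mol → 0.36132 mol Al, 0.54198 mol O.
SiO2: 64.32/60.083 = 1.07052 mol → 1.07052 mol Si, 2.14104 mol O.
Total oxygen = 2.86509 mol. Normalization factor = 8/2.86509 = 2.79223.
Si per 8 O = 1.07052 × 2.79223 = 2.989.

2.989 Si apfu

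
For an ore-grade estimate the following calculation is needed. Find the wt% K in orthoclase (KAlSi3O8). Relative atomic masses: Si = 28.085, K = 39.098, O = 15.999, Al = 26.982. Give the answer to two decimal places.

14.05 wt%

Molar mass of KAlSi3O8: 1×39.098 + 1×26.982 + 3×28.085 + 8×15.999 = 278.327 g/mol.
Mass of K per formula unit: 1 × 39.098 = 39.098 g.
Weight fraction K = 39.098 / 278.327 = 0.1405.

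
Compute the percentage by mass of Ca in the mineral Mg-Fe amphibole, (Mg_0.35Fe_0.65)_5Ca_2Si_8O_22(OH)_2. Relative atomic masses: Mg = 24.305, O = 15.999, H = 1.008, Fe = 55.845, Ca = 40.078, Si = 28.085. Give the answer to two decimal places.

8.76 weight percent

M((Mg_0.35Fe_0.65)_5Ca_2Si_8O_22(OH)_2) = 914.858 g/mol.
Ca contributes 2 × 40.078 = 80.156 g per mole.
80.156/914.858 = 0.0876 → 8.76%.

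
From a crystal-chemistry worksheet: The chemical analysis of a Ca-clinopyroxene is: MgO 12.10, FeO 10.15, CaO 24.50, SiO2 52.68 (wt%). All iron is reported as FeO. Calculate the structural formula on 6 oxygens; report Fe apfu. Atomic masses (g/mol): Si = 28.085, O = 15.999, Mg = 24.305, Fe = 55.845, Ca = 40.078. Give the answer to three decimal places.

0.322 Fe apfu

MgO (M=40.304): mol = 0.30022; Mg = 0.30022, O = 0.30022.
FeO (M=71.844): mol = 0.14128; Fe = 0.14128, O = 0.14128.
CaO (M=56.077): mol = 0.43690; Ca = 0.43690, O = 0.43690.
SiO2 (M=60.083): mol = 0.87679; Si = 0.87679, O = 1.75358.
ΣO = 2.63198; factor = 6/ΣO = 2.27965.
Fe apfu = 0.14128 × 2.27965 = 0.322.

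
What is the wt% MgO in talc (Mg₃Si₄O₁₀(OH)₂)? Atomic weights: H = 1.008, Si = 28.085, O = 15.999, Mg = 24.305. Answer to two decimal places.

31.88 wt%

Formula mass = 379.259 g/mol.
3 Mg → 3.0000 mol MgO per formula unit; M(MgO) = 40.304, so MgO mass = 120.912 g.
120.912/379.259 × 100 = 31.88 wt%.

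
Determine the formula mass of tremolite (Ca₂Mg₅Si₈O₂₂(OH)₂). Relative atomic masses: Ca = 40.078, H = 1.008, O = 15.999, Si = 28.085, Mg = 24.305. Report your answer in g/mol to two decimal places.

M = 2·40.078 + 5·24.305 + 8·28.085 + 24·15.999 + 2·1.008

812.35 g/mol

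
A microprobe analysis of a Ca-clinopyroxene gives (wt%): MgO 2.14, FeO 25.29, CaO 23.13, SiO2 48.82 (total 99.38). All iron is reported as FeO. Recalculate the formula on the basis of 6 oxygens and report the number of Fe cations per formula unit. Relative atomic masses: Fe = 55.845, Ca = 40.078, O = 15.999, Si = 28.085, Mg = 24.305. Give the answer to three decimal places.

0.865 Fe apfu

MgO (M=40.304): mol = 0.05310; Mg = 0.05310, O = 0.05310.
FeO (M=71.844): mol = 0.35201; Fe = 0.35201, O = 0.35201.
CaO (M=56.077): mol = 0.41247; Ca = 0.41247, O = 0.41247.
SiO2 (M=60.083): mol = 0.81254; Si = 0.81254, O = 1.62508.
ΣO = 2.44266; factor = 6/ΣO = 2.45634.
Fe apfu = 0.35201 × 2.45634 = 0.865.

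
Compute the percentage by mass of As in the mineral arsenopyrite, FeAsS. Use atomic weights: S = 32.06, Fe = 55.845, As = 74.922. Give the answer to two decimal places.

Molar mass of FeAsS: 1*55.845 + 1*74.922 + 1*32.06 = 162.827 g/mol.
Mass of As per formula unit: 1 × 74.922 = 74.922 g.
Weight fraction As = 74.922 / 162.827 = 0.4601.

46.01 wt%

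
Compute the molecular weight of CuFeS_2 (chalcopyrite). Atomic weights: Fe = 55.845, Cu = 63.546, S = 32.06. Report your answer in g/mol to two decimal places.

183.51 g/mol

Cu: 1 × 63.546 = 63.5460
Fe: 1 × 55.845 = 55.8450
S: 2 × 32.06 = 64.1200
Summing the contributions gives the formula mass.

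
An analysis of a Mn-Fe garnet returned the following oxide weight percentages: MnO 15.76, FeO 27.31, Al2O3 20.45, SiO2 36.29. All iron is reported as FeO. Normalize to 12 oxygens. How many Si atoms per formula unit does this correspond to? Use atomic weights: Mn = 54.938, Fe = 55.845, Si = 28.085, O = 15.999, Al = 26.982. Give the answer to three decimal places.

3.005 Si apfu

15.76 wt% MnO ÷ 70.937 g/mol = 0.22217 mol, giving 0.22217 Mn and 0.22217 O.
27.31 wt% FeO ÷ 71.844 g/mol = 0.38013 mol, giving 0.38013 Fe and 0.38013 O.
20.45 wt% Al2O3 ÷ 101.961 g/mol = 0.20057 mol, giving 0.40114 Al and 0.60171 O.
36.29 wt% SiO2 ÷ 60.083 g/mol = 0.60400 mol, giving 0.60400 Si and 1.20800 O.
Oxygen sums to 2.41201; scaling by 12/2.41201 = 4.97510 puts the formula on 12 O.
Si: 0.60400 × 4.97510 = 3.005 atoms per formula unit.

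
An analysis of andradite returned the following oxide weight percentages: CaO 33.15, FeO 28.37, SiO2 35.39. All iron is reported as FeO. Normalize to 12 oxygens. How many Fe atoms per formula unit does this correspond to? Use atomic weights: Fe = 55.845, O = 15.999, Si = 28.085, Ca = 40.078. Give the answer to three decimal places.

2.190 Fe apfu

CaO: 33.15/56.077 = 0.59115 mol → 0.59115 mol Ca, 0.59115 mol O.
FeO: 28.37/71.844 = 0.39488 mol → 0.39488 mol Fe, 0.39488 mol O.
SiO2: 35.39/60.083 = 0.58902 mol → 0.58902 mol Si, 1.17804 mol O.
Total oxygen = 2.16407 mol. Normalization factor = 12/2.16407 = 5.54511.
Fe per 12 O = 0.39488 × 5.54511 = 2.190.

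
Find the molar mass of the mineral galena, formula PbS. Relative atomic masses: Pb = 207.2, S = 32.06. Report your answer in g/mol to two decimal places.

239.26 g/mol

Pb: 1 × 207.2 = 207.2000
S: 1 × 32.06 = 32.0600
Summing the contributions gives the formula mass.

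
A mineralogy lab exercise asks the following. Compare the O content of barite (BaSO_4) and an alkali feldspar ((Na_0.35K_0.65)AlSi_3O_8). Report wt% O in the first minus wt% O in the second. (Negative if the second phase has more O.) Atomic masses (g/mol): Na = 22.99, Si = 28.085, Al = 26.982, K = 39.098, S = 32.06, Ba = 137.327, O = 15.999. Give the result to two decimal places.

First mineral: 63.996 g O in 233.383 g formula = 27.42 wt% O.
Second mineral: 127.992 g O in 272.689 g formula = 46.94 wt% O.
27.42% − 46.94% gives a difference of -19.52 percentage points.

-19.52 percentage points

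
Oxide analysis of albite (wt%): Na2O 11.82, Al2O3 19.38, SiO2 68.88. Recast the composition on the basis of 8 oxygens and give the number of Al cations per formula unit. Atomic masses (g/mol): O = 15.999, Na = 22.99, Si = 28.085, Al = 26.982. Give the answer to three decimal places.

Na2O: 11.82/61.979 = 0.19071 mol → 0.38142 mol Na, 0.19071 mol O.
Al2O3: 19.38/101.961 = 0.19007 mol → 0.38014 mol Al, 0.57021 mol O.
SiO2: 68.88/60.083 = 1.14641 mol → 1.14641 mol Si, 2.29282 mol O.
Total oxygen = 3.05374 mol. Normalization factor = 8/3.05374 = 2.61974.
Al per 8 O = 0.38014 × 2.61974 = 0.996.

0.996 Al apfu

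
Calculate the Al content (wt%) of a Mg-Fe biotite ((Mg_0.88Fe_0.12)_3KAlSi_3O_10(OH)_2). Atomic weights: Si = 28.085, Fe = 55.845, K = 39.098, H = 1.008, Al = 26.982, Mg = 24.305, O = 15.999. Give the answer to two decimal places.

M((Mg_0.88Fe_0.12)_3KAlSi_3O_10(OH)_2) = 428.608 g/mol.
Al contributes 1 × 26.982 = 26.982 g per mole.
26.982/428.608 = 0.0630 → 6.30%.

6.30 wt%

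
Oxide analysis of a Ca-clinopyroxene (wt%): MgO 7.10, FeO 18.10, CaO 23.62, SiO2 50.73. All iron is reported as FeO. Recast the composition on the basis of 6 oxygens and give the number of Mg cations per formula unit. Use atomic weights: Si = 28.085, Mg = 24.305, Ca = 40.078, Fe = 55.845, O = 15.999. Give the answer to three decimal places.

7.10 wt% MgO ÷ 40.304 g/mol = 0.17616 mol, giving 0.17616 Mg and 0.17616 O.
18.10 wt% FeO ÷ 71.844 g/mol = 0.25193 mol, giving 0.25193 Fe and 0.25193 O.
23.62 wt% CaO ÷ 56.077 g/mol = 0.42121 mol, giving 0.42121 Ca and 0.42121 O.
50.73 wt% SiO2 ÷ 60.083 g/mol = 0.84433 mol, giving 0.84433 Si and 1.68866 O.
Oxygen sums to 2.53796; scaling by 6/2.53796 = 2.36410 puts the formula on 6 O.
Mg: 0.17616 × 2.36410 = 0.416 atoms per formula unit.

0.416 Mg apfu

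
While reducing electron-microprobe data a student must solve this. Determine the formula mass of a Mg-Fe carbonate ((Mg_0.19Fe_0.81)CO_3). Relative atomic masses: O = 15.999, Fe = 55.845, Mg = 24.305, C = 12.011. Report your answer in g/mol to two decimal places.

M = 0.19*24.305 + 0.81*55.845 + 1*12.011 + 3*15.999

109.86 g/mol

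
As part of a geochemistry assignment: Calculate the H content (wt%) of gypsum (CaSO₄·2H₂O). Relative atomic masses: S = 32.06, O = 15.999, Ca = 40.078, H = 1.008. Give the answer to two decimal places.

Molar mass of CaSO₄·2H₂O: 1·40.078 + 1·32.06 + 6·15.999 + 4·1.008 = 172.164 g/mol.
Mass of H per formula unit: 4 × 1.008 = 4.032 g.
Weight fraction H = 4.032 / 172.164 = 0.0234.

2.34 wt%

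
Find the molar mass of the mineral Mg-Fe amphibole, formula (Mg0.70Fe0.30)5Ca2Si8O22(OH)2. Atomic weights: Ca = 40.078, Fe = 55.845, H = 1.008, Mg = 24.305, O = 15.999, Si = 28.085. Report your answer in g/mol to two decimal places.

The formula mass is the sum 3.50×24.305 + 1.50×55.845 + 2×40.078 + 8×28.085 + 24×15.999 + 2×1.008.

859.66 g/mol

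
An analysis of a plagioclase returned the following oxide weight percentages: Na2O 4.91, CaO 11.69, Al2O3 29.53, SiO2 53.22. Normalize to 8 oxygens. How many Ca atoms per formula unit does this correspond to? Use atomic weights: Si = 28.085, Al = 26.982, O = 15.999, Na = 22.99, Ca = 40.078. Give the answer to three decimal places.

0.570 Ca apfu

Na2O: 4.91/61.979 = 0.07922 mol → 0.15844 mol Na, 0.07922 mol O.
CaO: 11.69/56.077 = 0.20846 mol → 0.20846 mol Ca, 0.20846 mol O.
Al2O3: 29.53/101.961 = 0.28962 mol → 0.57924 mol Al, 0.86886 mol O.
SiO2: 53.22/60.083 = 0.88577 mol → 0.88577 mol Si, 1.77154 mol O.
Total oxygen = 2.92808 mol. Normalization factor = 8/2.92808 = 2.73217.
Ca per 8 O = 0.20846 × 2.73217 = 0.570.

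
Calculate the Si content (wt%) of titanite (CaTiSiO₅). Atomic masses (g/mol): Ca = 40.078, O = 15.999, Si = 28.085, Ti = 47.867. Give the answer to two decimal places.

Molar mass of CaTiSiO₅: 1×40.078 + 1×47.867 + 1×28.085 + 5×15.999 = 196.025 g/mol.
Mass of Si per formula unit: 1 × 28.085 = 28.085 g.
Weight fraction Si = 28.085 / 196.025 = 0.1433.

14.33 wt%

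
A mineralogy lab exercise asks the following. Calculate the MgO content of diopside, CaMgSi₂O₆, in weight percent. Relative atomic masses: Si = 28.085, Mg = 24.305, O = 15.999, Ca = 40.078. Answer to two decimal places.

Formula mass = 216.547 g/mol.
1 Mg → 1.0000 mol MgO per formula unit; M(MgO) = 40.304, so MgO mass = 40.304 g.
40.304/216.547 × 100 = 18.61 wt%.

18.61 wt%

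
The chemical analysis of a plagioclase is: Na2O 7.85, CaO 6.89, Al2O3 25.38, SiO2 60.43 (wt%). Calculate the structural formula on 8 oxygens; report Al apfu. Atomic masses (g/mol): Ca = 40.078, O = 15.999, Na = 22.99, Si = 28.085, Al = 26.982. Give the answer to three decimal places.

Na2O: 7.85/61.979 = 0.12666 mol → 0.25332 mol Na, 0.12666 mol O.
CaO: 6.89/56.077 = 0.12287 mol → 0.12287 mol Ca, 0.12287 mol O.
Al2O3: 25.38/101.961 = 0.24892 mol → 0.49784 mol Al, 0.74676 mol O.
SiO2: 60.43/60.083 = 1.00578 mol → 1.00578 mol Si, 2.01156 mol O.
Total oxygen = 3.00785 mol. Normalization factor = 8/3.00785 = 2.65971.
Al per 8 O = 0.49784 × 2.65971 = 1.324.

1.324 Al apfu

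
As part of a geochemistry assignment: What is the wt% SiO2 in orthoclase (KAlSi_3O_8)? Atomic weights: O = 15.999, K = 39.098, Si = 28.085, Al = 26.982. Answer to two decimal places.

64.76 wt%

Formula mass = 278.327 g/mol.
3 Si → 3.0000 mol SiO2 per formula unit; M(SiO2) = 60.083, so SiO2 mass = 180.249 g.
180.249/278.327 × 100 = 64.76 wt%.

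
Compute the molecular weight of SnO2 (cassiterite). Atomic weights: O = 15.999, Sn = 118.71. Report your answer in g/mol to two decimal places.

150.71 g/mol

M = 1·118.71 + 2·15.999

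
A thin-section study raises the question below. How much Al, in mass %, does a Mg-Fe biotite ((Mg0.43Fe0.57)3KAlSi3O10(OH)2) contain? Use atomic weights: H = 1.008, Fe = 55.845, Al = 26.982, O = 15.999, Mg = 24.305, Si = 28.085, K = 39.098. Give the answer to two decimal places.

5.73 mass %

Molar mass of (Mg0.43Fe0.57)3KAlSi3O10(OH)2: 1.29·24.305 + 1.71·55.845 + 1·39.098 + 1·26.982 + 3·28.085 + 12·15.999 + 2·1.008 = 471.187 g/mol.
Mass of Al per formula unit: 1 × 26.982 = 26.982 g.
Weight fraction Al = 26.982 / 471.187 = 0.0573.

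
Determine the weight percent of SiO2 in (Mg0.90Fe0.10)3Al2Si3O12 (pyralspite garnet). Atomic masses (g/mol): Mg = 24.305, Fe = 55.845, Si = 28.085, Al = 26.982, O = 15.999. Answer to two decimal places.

43.69 wt%

Formula mass = 412.584 g/mol.
3 Si → 3.0000 mol SiO2 per formula unit; M(SiO2) = 60.083, so SiO2 mass = 180.249 g.
180.249/412.584 × 100 = 43.69 wt%.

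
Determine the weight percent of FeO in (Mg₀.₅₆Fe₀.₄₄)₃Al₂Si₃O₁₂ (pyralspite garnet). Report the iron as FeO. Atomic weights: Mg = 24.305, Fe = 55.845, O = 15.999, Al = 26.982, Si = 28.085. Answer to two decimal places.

21.32 wt%

M((Mg₀.₅₆Fe₀.₄₄)₃Al₂Si₃O₁₂) = 444.755 g/mol; M(FeO) = 71.844 g/mol.
Moles FeO per formula unit = 1.32 Fe ÷ 1 = 1.3200.
FeO fraction = (1.3200 × 71.844) / 444.755 = 94.834/444.755 = 0.2132.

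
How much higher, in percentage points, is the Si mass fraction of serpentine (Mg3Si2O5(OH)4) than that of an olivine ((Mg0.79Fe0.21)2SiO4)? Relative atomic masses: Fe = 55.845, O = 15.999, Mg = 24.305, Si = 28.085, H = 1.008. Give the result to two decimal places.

2.03 percentage points

Si in Mg3Si2O5(OH)4: molar mass 277.108 g/mol; 2×28.085 = 56.170 g → 20.27 wt%.
Si in (Mg0.79Fe0.21)2SiO4: molar mass 153.938 g/mol; 1×28.085 = 28.085 g → 18.24 wt%.
Difference = 20.27 − 18.24 = 2.03 percentage points.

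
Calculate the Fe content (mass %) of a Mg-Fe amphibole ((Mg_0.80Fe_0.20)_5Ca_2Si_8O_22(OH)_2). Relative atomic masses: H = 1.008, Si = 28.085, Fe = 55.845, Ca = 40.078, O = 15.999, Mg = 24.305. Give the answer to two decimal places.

Formula mass = 4*24.305 + 1*55.845 + 2*40.078 + 8*28.085 + 24*15.999 + 2*1.008 = 843.893 g/mol, of which 55.845 g is Fe.
So Fe makes up 55.845/843.893 = 0.0662 of the mass, i.e. 6.62%.

6.62 mass %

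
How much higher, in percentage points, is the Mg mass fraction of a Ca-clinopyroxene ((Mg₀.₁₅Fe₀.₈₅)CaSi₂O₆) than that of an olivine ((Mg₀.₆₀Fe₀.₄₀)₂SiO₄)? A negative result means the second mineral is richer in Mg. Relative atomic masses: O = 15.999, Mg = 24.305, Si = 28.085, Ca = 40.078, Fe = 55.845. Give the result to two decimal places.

-16.08 percentage points

M((Mg₀.₁₅Fe₀.₈₅)CaSi₂O₆) = 243.356 g/mol, so wt% Mg = 3.646/243.356 × 100 = 1.50%.
M((Mg₀.₆₀Fe₀.₄₀)₂SiO₄) = 165.923 g/mol, so wt% Mg = 29.166/165.923 × 100 = 17.58%.
1.50 − 17.58 = -16.08 pp.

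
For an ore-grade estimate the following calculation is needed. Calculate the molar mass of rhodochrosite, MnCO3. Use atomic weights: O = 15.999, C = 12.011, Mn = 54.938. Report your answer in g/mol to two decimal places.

The formula mass is the sum 1(54.938) + 1(12.011) + 3(15.999).

114.95 g/mol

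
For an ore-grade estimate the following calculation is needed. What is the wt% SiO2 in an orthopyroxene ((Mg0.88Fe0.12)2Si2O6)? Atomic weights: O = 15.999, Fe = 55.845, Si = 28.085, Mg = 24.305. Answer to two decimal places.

Molar mass of (Mg0.88Fe0.12)2Si2O6 = 1.76·24.305 + 0.24·55.845 + 2·28.085 + 6·15.999 = 208.344 g/mol.
Each formula unit contains 2 Si, equivalent to 2/1 = 2.0000 mol SiO2.
M(SiO2) = 1×28.085 + 2×15.999 = 60.083 g/mol.
Mass of SiO2 per formula unit = 2.0000 × 60.083 = 120.166 g.
SiO2 wt% = 120.166 / 208.344 × 100 = 57.68%.

57.68 wt%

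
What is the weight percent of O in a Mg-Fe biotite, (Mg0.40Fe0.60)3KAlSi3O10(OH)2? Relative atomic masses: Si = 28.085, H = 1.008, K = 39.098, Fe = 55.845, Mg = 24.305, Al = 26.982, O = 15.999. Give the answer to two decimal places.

40.50 mass %

Formula mass = 1.20·24.305 + 1.80·55.845 + 1·39.098 + 1·26.982 + 3·28.085 + 12·15.999 + 2·1.008 = 474.026 g/mol, of which 191.988 g is O.
So O makes up 191.988/474.026 = 0.4050 of the mass, i.e. 40.50%.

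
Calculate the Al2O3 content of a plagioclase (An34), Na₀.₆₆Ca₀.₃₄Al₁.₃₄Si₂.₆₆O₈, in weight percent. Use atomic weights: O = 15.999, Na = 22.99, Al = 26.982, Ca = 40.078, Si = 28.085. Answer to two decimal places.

25.52 wt%

Molar mass of Na₀.₆₆Ca₀.₃₄Al₁.₃₄Si₂.₆₆O₈ = 0.66·22.99 + 0.34·40.078 + 1.34·26.982 + 2.66·28.085 + 8·15.999 = 267.654 g/mol.
Each formula unit contains 1.34 Al, equivalent to 1.34/2 = 0.6700 mol Al2O3.
M(Al2O3) = 2×26.982 + 3×15.999 = 101.961 g/mol.
Mass of Al2O3 per formula unit = 0.6700 × 101.961 = 68.314 g.
Al2O3 wt% = 68.314 / 267.654 × 100 = 25.52%.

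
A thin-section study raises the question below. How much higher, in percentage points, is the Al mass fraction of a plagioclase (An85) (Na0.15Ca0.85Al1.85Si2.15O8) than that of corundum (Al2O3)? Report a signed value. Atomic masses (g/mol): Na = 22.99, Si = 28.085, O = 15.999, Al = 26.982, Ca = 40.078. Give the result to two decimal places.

-34.83 percentage points

First mineral: 49.917 g Al in 275.806 g formula = 18.10 wt% Al.
Second mineral: 53.964 g Al in 101.961 g formula = 52.93 wt% Al.
18.10% − 52.93% gives a difference of -34.83 percentage points.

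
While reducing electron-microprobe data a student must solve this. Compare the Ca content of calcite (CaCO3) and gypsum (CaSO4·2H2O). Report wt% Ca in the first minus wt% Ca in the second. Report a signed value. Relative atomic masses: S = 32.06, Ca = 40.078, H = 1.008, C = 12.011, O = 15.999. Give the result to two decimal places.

First mineral: 40.078 g Ca in 100.086 g formula = 40.04 wt% Ca.
Second mineral: 40.078 g Ca in 172.164 g formula = 23.28 wt% Ca.
40.04% − 23.28% gives a difference of 16.76 percentage points.

16.76 percentage points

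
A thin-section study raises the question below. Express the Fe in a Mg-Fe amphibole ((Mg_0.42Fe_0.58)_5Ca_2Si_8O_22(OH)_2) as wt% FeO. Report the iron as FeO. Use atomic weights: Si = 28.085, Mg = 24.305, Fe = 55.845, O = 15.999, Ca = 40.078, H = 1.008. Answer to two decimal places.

23.05 wt%

M((Mg_0.42Fe_0.58)_5Ca_2Si_8O_22(OH)_2) = 903.819 g/mol; M(FeO) = 71.844 g/mol.
Moles FeO per formula unit = 2.90 Fe ÷ 1 = 2.9000.
FeO fraction = (2.9000 × 71.844) / 903.819 = 208.348/903.819 = 0.2305.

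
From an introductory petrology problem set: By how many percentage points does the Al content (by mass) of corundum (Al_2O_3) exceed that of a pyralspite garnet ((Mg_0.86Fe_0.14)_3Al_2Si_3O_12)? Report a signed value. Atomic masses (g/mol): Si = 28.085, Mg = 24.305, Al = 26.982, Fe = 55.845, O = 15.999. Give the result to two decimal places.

39.97 percentage points

First mineral: 53.964 g Al in 101.961 g formula = 52.93 wt% Al.
Second mineral: 53.964 g Al in 416.369 g formula = 12.96 wt% Al.
52.93% − 12.96% gives a difference of 39.97 percentage points.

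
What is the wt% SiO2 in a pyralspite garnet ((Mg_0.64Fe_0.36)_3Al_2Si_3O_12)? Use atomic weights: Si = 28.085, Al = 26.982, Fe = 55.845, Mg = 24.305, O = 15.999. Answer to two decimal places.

M((Mg_0.64Fe_0.36)_3Al_2Si_3O_12) = 437.185 g/mol; M(SiO2) = 60.083 g/mol.
Moles SiO2 per formula unit = 3 Si ÷ 1 = 3.0000.
SiO2 fraction = (3.0000 × 60.083) / 437.185 = 180.249/437.185 = 0.4123.

41.23 wt%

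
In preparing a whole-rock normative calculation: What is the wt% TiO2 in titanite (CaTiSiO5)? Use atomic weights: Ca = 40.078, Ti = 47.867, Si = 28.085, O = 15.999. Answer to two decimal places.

Formula mass = 196.025 g/mol.
1 Ti → 1.0000 mol TiO2 per formula unit; M(TiO2) = 79.865, so TiO2 mass = 79.865 g.
79.865/196.025 × 100 = 40.74 wt%.

40.74 wt%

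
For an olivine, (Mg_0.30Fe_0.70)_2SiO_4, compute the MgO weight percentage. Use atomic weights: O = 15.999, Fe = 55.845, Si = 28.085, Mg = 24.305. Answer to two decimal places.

M((Mg_0.30Fe_0.70)_2SiO_4) = 184.847 g/mol; M(MgO) = 40.304 g/mol.
Moles MgO per formula unit = 0.60 Mg ÷ 1 = 0.6000.
MgO fraction = (0.6000 × 40.304) / 184.847 = 24.182/184.847 = 0.1308.

13.08 wt%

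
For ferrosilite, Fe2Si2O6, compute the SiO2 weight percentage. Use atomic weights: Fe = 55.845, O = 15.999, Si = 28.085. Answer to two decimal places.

45.54 wt%

Formula mass = 263.854 g/mol.
2 Si → 2.0000 mol SiO2 per formula unit; M(SiO2) = 60.083, so SiO2 mass = 120.166 g.
120.166/263.854 × 100 = 45.54 wt%.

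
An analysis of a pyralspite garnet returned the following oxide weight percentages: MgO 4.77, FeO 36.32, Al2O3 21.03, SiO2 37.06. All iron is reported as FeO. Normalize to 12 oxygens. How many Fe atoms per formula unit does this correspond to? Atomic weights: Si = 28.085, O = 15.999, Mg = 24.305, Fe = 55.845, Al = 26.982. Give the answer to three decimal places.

2.450 Fe apfu

MgO: 4.77/40.304 = 0.11835 mol → 0.11835 mol Mg, 0.11835 mol O.
FeO: 36.32/71.844 = 0.50554 mol → 0.50554 mol Fe, 0.50554 mol O.
Al2O3: 21.03/101.961 = 0.20626 mol → 0.41252 mol Al, 0.61878 mol O.
SiO2: 37.06/60.083 = 0.61681 mol → 0.61681 mol Si, 1.23362 mol O.
Total oxygen = 2.47629 mol. Normalization factor = 12/2.47629 = 4.84596.
Fe per 12 O = 0.50554 × 4.84596 = 2.450.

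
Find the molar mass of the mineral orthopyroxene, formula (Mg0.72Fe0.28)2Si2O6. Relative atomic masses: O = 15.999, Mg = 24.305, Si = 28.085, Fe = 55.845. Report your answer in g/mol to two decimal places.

The formula mass is the sum 1.44·24.305 + 0.56·55.845 + 2·28.085 + 6·15.999.

218.44 g/mol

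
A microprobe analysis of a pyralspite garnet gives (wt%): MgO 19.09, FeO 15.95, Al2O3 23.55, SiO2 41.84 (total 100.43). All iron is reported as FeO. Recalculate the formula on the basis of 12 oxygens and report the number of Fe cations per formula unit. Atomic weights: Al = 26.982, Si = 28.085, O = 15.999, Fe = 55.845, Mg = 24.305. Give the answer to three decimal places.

19.09 wt% MgO ÷ 40.304 g/mol = 0.47365 mol, giving 0.47365 Mg and 0.47365 O.
15.95 wt% FeO ÷ 71.844 g/mol = 0.22201 mol, giving 0.22201 Fe and 0.22201 O.
23.55 wt% Al2O3 ÷ 101.961 g/mol = 0.23097 mol, giving 0.46194 Al and 0.69291 O.
41.84 wt% SiO2 ÷ 60.083 g/mol = 0.69637 mol, giving 0.69637 Si and 1.39274 O.
Oxygen sums to 2.78131; scaling by 12/2.78131 = 4.31451 puts the formula on 12 O.
Fe: 0.22201 × 4.31451 = 0.958 atoms per formula unit.

0.958 Fe apfu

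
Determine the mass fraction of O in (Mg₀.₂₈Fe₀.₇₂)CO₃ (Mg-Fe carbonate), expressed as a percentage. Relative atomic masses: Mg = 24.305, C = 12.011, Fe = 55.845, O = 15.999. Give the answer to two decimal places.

Formula mass = 0.28×24.305 + 0.72×55.845 + 1×12.011 + 3×15.999 = 107.022 g/mol, of which 47.997 g is O.
So O makes up 47.997/107.022 = 0.4485 of the mass, i.e. 44.85%.

44.85 wt%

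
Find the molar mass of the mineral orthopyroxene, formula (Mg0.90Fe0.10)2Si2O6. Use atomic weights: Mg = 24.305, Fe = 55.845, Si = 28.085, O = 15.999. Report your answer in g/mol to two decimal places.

207.08 g/mol

M = 1.80×24.305 + 0.20×55.845 + 2×28.085 + 6×15.999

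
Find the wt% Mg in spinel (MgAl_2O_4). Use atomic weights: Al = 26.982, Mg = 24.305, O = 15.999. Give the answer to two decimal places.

Molar mass of MgAl_2O_4: 1*24.305 + 2*26.982 + 4*15.999 = 142.265 g/mol.
Mass of Mg per formula unit: 1 × 24.305 = 24.305 g.
Weight fraction Mg = 24.305 / 142.265 = 0.1708.

17.08 mass %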